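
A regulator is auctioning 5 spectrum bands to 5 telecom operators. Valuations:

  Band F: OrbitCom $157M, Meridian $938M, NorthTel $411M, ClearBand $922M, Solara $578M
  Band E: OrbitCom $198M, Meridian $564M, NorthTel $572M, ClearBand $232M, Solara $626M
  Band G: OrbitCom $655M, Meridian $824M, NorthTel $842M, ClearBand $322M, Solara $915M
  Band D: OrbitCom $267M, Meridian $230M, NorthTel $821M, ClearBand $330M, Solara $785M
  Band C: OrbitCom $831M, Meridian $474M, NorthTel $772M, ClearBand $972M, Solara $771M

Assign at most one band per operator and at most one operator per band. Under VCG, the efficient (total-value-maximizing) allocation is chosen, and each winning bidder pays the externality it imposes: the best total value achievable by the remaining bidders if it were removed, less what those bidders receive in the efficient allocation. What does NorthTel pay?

NorthTel pays $130M.

Efficient allocation: OrbitCom→Band C ($831M), Meridian→Band E ($564M), NorthTel→Band D ($821M), ClearBand→Band F ($922M), Solara→Band G ($915M); total welfare W = $4053M.
NorthTel receives Band D at value $821M, so the others get W − 821 = $3232M.
Without NorthTel: best allocation of the remaining 4 bidders over all 5 bands is OrbitCom→Band C ($831M), Meridian→Band G ($824M), ClearBand→Band F ($922M), Solara→Band D ($785M), total $3362M.
VCG payment = (others' best without NorthTel) − (others' welfare with NorthTel) = 3362 − 3232 = $130M.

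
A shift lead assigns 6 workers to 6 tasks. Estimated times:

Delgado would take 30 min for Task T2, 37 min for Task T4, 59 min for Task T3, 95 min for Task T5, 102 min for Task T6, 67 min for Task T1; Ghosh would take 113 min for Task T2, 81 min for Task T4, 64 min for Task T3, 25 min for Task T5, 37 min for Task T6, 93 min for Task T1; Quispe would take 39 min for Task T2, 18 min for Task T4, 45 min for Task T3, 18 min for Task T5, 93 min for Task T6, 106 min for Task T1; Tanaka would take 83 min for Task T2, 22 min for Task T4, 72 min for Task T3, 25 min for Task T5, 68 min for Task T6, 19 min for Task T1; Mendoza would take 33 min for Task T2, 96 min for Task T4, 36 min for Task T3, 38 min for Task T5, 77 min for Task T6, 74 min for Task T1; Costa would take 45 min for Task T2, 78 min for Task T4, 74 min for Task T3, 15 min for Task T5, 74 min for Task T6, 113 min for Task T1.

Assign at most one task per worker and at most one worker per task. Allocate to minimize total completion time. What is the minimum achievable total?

Treat this as an assignment problem: match each worker to one task.
Optimal: Delgado→Task T2 (30 min), Ghosh→Task T6 (37 min), Quispe→Task T4 (18 min), Tanaka→Task T1 (19 min), Mendoza→Task T3 (36 min), Costa→Task T5 (15 min) — total 30+37+18+19+36+15 = 155 min.
Row-greedy (each worker in turn takes its cheapest remaining task) gives 202 min, worse by 47.
Swapping Tanaka↔Delgado (Tanaka→Task T2 83 min, Delgado→Task T1 67 min) adds 101.

Minimum total: 155 min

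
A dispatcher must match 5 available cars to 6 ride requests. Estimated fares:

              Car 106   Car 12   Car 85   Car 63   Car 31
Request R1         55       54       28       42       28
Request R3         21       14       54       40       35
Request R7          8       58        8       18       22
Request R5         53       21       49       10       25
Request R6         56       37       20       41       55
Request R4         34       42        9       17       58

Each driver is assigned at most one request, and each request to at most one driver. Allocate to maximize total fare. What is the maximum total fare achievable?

Maximum total: $268

Optimal: Car 106→Request R6 ($56), Car 12→Request R7 ($58), Car 85→Request R3 ($54), Car 63→Request R1 ($42), Car 31→Request R4 ($58) — total 56+58+54+42+58 = $268.
Column-greedy (each request in turn goes to its best remaining driver) gives $233, worse by 35.
Next-best assignment: Car 106→Request R1, Car 12→Request R7, Car 85→Request R3, Car 63→Request R6, Car 31→Request R4 = $266.
Swapping Car 31↔Car 12 (Car 31→Request R7 $22, Car 12→Request R4 $42) loses 52.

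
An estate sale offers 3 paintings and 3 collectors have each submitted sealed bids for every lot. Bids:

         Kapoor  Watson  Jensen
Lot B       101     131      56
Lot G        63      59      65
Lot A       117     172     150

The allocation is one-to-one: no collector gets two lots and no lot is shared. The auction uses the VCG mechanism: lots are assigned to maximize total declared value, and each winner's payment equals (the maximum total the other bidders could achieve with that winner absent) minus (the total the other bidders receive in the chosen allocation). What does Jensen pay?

Jensen pays $79.

Efficient allocation: Kapoor→Lot G ($63), Watson→Lot B ($131), Jensen→Lot A ($150); total welfare W = $344.
Jensen receives Lot A at value $150, so the others get W − 150 = $194.
Without Jensen: best allocation of the remaining 2 bidders over all 3 lots is Kapoor→Lot B ($101), Watson→Lot A ($172), total $273.
VCG payment = (others' best without Jensen) − (others' welfare with Jensen) = 273 − 194 = $79.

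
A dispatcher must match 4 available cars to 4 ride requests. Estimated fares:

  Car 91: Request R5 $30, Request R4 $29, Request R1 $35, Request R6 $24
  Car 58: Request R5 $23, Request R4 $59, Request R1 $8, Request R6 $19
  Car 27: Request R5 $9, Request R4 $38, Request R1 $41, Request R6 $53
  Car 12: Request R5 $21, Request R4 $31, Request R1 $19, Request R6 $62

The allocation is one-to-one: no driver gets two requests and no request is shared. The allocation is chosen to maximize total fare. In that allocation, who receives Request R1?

Optimal: Car 91→Request R5 ($30), Car 58→Request R4 ($59), Car 27→Request R1 ($41), Car 12→Request R6 ($62) — total 30+59+41+62 = $192.
Row-greedy (each driver in turn takes its best remaining request) gives $168, worse by 24.
Car 27's own top request is Request R6 ($53), but forcing Car 27→Request R6 and reassigning the rest optimally gives only $168 — worse by 24.

Car 27 receives Request R1.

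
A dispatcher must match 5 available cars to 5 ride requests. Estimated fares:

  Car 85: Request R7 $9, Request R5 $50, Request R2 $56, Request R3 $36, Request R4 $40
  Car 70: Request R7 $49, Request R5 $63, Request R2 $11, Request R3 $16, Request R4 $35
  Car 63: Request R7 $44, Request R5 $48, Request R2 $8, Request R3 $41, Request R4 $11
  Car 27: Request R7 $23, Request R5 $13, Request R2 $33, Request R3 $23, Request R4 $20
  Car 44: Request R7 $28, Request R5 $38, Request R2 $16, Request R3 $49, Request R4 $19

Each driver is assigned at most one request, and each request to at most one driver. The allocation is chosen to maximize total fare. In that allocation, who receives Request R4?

Car 27 receives Request R4.

This is the linear assignment problem.
Optimal: Car 85→Request R2 ($56), Car 70→Request R5 ($63), Car 63→Request R7 ($44), Car 27→Request R4 ($20), Car 44→Request R3 ($49) — total 56+63+44+20+49 = $232.
Column-greedy (each request in turn goes to its best remaining driver) gives $192, worse by 40.
Next-best assignment: Car 85→Request R4, Car 70→Request R5, Car 63→Request R7, Car 27→Request R2, Car 44→Request R3 = $229.
Swapping Car 70↔Car 44 (Car 70→Request R3 $16, Car 44→Request R5 $38) loses 58.
Checked against all permutations: $232 is optimal.
Car 27's own top request is Request R2 ($33), but forcing Car 27→Request R2 and reassigning the rest optimally gives only $229 — worse by 3.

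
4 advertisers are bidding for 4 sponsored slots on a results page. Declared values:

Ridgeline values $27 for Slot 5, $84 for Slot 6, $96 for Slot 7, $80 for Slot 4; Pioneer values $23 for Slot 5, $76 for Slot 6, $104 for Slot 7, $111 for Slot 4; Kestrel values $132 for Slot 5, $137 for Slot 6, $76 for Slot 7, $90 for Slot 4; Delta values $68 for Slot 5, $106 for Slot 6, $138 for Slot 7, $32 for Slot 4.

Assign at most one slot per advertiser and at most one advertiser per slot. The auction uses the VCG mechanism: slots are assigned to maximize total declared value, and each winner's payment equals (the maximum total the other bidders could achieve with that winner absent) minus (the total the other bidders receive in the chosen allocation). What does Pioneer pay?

Pioneer pays $1.

Efficient allocation: Ridgeline→Slot 6 ($84), Pioneer→Slot 4 ($111), Kestrel→Slot 5 ($132), Delta→Slot 7 ($138); total welfare W = $465.
Pioneer receives Slot 4 at value $111, so the others get W − 111 = $354.
Without Pioneer: best allocation of the remaining 3 bidders over all 4 slots is Ridgeline→Slot 4 ($80), Kestrel→Slot 6 ($137), Delta→Slot 7 ($138), total $355.
VCG payment = (others' best without Pioneer) − (others' welfare with Pioneer) = 355 − 354 = $1.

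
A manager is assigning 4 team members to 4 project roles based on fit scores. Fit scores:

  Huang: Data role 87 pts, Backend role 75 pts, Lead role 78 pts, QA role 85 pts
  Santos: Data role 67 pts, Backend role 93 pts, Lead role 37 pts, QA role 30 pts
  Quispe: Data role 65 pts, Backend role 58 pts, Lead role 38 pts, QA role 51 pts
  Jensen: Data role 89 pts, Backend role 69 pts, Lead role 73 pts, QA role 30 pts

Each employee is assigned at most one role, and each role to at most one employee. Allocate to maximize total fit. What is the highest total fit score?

Optimal: Huang→QA role (85 pts), Santos→Backend role (93 pts), Quispe→Data role (65 pts), Jensen→Lead role (73 pts) — total 85+93+65+73 = 316 pts.

Max total: 316 pts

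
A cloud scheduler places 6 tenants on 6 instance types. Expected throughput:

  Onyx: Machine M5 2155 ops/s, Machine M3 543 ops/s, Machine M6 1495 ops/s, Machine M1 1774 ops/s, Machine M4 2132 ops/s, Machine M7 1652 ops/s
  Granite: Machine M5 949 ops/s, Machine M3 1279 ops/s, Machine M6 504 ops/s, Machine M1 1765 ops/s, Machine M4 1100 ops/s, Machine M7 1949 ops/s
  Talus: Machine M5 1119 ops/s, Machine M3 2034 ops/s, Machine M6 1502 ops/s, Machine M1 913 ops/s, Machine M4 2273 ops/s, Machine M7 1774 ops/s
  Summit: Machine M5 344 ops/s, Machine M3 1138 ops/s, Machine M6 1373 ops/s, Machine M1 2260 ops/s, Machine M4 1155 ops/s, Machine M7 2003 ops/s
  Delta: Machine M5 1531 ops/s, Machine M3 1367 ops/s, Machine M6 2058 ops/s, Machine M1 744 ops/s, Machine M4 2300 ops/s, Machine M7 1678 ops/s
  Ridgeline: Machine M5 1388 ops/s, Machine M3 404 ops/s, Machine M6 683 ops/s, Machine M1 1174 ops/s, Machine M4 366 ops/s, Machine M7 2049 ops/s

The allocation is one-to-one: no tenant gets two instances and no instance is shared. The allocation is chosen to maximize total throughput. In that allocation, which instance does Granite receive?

Granite receives Machine M3.

Optimal: Onyx→Machine M5 (2155 ops/s), Granite→Machine M3 (1279 ops/s), Talus→Machine M4 (2273 ops/s), Summit→Machine M1 (2260 ops/s), Delta→Machine M6 (2058 ops/s), Ridgeline→Machine M7 (2049 ops/s) — total 2155+1279+2273+2260+2058+2049 = 12074 ops/s.
Max-entry greedy (repeatedly take the single best remaining cell) gives 11302 ops/s, worse by 772.
Next-best assignment: Onyx→Machine M4, Granite→Machine M7, Talus→Machine M3, Summit→Machine M1, Delta→Machine M6, Ridgeline→Machine M5 = 11821 ops/s.
Swapping Onyx↔Talus (Onyx→Machine M4 2132 ops/s, Talus→Machine M5 1119 ops/s) loses 1177.
No other one-to-one assignment exceeds 12074 ops/s.
Granite's own top instance is Machine M7 (1949 ops/s), but forcing Granite→Machine M7 and reassigning the rest optimally gives only 11821 ops/s — worse by 253.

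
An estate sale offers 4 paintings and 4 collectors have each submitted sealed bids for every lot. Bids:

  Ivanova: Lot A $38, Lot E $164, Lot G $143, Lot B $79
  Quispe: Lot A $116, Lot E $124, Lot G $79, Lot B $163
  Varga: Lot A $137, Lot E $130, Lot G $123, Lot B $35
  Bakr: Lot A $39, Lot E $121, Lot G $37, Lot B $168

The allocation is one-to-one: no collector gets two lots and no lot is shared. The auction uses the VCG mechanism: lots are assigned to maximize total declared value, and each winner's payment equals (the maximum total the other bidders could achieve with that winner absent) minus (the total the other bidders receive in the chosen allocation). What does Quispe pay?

Efficient allocation: Ivanova→Lot G ($143), Quispe→Lot E ($124), Varga→Lot A ($137), Bakr→Lot B ($168); total welfare W = $572.
Quispe receives Lot E at value $124, so the others get W − 124 = $448.
Without Quispe: best allocation of the remaining 3 bidders over all 4 lots is Ivanova→Lot E ($164), Varga→Lot A ($137), Bakr→Lot B ($168), total $469.
VCG payment = (others' best without Quispe) − (others' welfare with Quispe) = 469 − 448 = $21.

Quispe pays $21.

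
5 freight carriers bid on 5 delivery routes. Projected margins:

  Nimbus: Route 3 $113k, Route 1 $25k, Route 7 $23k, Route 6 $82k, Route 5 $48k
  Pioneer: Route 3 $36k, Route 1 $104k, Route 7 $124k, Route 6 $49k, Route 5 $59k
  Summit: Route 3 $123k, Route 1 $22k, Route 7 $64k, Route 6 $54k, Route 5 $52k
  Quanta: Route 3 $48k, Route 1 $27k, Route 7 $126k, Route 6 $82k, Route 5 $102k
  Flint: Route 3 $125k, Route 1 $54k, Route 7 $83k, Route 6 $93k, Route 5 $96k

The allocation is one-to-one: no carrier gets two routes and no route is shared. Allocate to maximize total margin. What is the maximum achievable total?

Max total: $531k

This is the linear assignment problem.
Optimal: Nimbus→Route 6 ($82k), Pioneer→Route 1 ($104k), Summit→Route 3 ($123k), Quanta→Route 7 ($126k), Flint→Route 5 ($96k) — total 82+104+123+126+96 = $531k.
Max-entry greedy (repeatedly take the single best remaining cell) gives $489k, worse by 42.
Next-best assignment: Nimbus→Route 6, Pioneer→Route 1, Summit→Route 3, Quanta→Route 5, Flint→Route 7 = $494k.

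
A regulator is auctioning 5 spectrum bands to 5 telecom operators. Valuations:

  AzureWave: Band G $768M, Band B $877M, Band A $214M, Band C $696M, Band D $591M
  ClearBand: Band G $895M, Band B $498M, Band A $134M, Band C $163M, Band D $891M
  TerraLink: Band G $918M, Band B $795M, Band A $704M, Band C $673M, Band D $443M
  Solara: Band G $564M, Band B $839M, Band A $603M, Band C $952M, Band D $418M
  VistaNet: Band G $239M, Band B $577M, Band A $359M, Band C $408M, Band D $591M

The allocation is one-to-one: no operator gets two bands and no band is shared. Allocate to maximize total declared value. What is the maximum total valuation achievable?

Maximum total: $4019M

Treat this as an assignment problem: match each operator to one band.
Optimal: AzureWave→Band B ($877M), ClearBand→Band G ($895M), TerraLink→Band A ($704M), Solara→Band C ($952M), VistaNet→Band D ($591M) — total 877+895+704+952+591 = $4019M.
Column-greedy (each band in turn goes to its best remaining operator) gives $3697M, worse by 322.
Swapping Solara↔TerraLink (Solara→Band A $603M, TerraLink→Band C $673M) loses 380.
Every other assignment is strictly worse.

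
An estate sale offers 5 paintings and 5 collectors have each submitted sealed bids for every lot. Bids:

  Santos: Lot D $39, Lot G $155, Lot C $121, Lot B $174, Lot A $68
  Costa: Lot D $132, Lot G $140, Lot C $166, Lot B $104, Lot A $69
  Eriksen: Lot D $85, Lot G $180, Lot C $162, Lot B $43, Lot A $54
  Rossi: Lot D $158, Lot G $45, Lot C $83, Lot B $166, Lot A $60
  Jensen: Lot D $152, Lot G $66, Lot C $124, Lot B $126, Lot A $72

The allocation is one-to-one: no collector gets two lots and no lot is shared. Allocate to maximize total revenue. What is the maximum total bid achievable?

Maximum total: $750

Optimal: Santos→Lot B ($174), Costa→Lot C ($166), Eriksen→Lot G ($180), Rossi→Lot D ($158), Jensen→Lot A ($72) — total 174+166+180+158+72 = $750.
Checked against all permutations: $750 is optimal.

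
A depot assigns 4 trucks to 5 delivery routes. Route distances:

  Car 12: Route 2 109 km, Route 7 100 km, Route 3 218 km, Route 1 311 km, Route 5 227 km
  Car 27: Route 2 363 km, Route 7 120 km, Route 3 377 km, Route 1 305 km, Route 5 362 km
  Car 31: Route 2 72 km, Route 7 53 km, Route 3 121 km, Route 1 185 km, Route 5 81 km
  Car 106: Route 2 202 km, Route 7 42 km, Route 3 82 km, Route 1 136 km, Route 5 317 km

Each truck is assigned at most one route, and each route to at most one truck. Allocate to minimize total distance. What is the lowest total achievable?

Optimal: Car 12→Route 2 (109 km), Car 27→Route 7 (120 km), Car 31→Route 5 (81 km), Car 106→Route 3 (82 km) — total 109+120+81+82 = 392 km.
Row-greedy (each truck in turn takes its cheapest remaining route) gives 559 km, worse by 167.
No other one-to-one assignment undercuts 392 km.

Min total: 392 km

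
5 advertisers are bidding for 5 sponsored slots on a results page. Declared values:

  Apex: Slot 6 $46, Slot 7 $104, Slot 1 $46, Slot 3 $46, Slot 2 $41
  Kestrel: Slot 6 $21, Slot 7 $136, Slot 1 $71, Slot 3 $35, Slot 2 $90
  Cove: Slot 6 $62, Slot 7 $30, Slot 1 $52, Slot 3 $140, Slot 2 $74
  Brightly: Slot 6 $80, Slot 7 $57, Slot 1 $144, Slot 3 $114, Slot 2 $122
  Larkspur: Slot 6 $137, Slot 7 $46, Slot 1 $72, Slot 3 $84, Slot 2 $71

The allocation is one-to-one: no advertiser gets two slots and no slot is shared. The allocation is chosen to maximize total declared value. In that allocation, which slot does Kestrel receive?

This is the linear assignment problem.
Optimal: Apex→Slot 7 ($104), Kestrel→Slot 2 ($90), Cove→Slot 3 ($140), Brightly→Slot 1 ($144), Larkspur→Slot 6 ($137) — total 104+90+140+144+137 = $615.
Next-best assignment: Apex→Slot 2, Kestrel→Slot 7, Cove→Slot 3, Brightly→Slot 1, Larkspur→Slot 6 = $598.
Swapping Brightly↔Larkspur (Brightly→Slot 6 $80, Larkspur→Slot 1 $72) loses 129.
Checked against all permutations: $615 is optimal.
Kestrel's own top slot is Slot 7 ($136), but forcing Kestrel→Slot 7 and reassigning the rest optimally gives only $598 — worse by 17.

Kestrel receives Slot 2.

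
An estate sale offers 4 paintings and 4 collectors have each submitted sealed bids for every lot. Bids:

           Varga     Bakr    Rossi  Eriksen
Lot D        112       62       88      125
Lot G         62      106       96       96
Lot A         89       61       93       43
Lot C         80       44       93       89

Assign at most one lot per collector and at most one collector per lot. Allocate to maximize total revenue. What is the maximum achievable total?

This is a one-to-one assignment (maximum-weight bipartite matching).
Optimal: Varga→Lot A ($89), Bakr→Lot G ($106), Rossi→Lot C ($93), Eriksen→Lot D ($125) — total 89+106+93+125 = $413.
Column-greedy (each lot in turn goes to its best remaining collector) gives $404, worse by 9.
Swapping Bakr↔Rossi (Bakr→Lot C $44, Rossi→Lot G $96) loses 59.
Checked against all permutations: $413 is optimal.

Maximum total: $413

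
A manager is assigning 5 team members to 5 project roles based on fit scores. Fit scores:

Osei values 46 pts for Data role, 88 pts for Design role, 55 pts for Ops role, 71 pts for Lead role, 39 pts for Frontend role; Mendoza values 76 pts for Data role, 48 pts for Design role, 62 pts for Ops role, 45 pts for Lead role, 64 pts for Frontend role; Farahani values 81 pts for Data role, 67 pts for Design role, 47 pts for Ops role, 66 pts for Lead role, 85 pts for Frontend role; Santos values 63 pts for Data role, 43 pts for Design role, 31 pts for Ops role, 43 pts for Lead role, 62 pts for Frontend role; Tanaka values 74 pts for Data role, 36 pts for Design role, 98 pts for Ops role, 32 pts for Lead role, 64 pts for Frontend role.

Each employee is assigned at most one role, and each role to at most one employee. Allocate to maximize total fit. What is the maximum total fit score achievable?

Maximum total: 390 pts

Optimal: Osei→Design role (88 pts), Mendoza→Data role (76 pts), Farahani→Lead role (66 pts), Santos→Frontend role (62 pts), Tanaka→Ops role (98 pts) — total 88+76+66+62+98 = 390 pts.
Column-greedy (each role in turn goes to its best remaining employee) gives 374 pts, worse by 16.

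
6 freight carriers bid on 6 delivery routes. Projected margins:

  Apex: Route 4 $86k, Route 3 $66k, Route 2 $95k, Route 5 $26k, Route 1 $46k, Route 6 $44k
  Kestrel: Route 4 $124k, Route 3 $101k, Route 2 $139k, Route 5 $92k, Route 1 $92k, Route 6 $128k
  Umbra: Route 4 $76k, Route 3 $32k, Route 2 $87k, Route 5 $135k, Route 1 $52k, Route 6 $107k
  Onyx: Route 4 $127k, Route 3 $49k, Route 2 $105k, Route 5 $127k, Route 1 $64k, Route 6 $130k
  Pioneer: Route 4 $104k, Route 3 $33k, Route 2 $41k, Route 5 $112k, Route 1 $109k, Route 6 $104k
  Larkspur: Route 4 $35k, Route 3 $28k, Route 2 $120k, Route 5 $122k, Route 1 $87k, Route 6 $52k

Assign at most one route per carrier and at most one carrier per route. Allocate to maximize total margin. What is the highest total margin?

Max total: $685k

This is the linear assignment problem.
Optimal: Apex→Route 3 ($66k), Kestrel→Route 6 ($128k), Umbra→Route 5 ($135k), Onyx→Route 4 ($127k), Pioneer→Route 1 ($109k), Larkspur→Route 2 ($120k) — total 66+128+135+127+109+120 = $685k.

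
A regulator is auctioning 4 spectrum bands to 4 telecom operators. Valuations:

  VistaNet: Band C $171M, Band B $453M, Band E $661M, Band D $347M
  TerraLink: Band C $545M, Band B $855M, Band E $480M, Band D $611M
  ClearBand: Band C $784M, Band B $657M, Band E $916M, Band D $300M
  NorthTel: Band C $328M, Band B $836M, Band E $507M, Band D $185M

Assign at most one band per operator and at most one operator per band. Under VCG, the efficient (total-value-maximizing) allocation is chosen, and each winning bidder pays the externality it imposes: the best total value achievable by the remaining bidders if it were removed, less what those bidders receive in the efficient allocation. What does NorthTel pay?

Efficient allocation: VistaNet→Band E ($661M), TerraLink→Band D ($611M), ClearBand→Band C ($784M), NorthTel→Band B ($836M); total welfare W = $2892M.
NorthTel receives Band B at value $836M, so the others get W − 836 = $2056M.
Without NorthTel: best allocation of the remaining 3 bidders over all 4 bands is VistaNet→Band E ($661M), TerraLink→Band B ($855M), ClearBand→Band C ($784M), total $2300M.
VCG payment = (others' best without NorthTel) − (others' welfare with NorthTel) = 2300 − 2056 = $244M.

NorthTel pays $244M.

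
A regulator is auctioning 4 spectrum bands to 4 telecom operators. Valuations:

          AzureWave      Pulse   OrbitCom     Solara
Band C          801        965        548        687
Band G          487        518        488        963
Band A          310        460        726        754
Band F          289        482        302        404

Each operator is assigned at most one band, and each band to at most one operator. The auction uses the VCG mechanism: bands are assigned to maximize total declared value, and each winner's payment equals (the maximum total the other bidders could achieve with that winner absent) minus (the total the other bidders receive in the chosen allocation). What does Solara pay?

Efficient allocation: AzureWave→Band C ($801M), Pulse→Band F ($482M), OrbitCom→Band A ($726M), Solara→Band G ($963M); total welfare W = $2972M.
Solara receives Band G at value $963M, so the others get W − 963 = $2009M.
Without Solara: best allocation of the remaining 3 bidders over all 4 bands is AzureWave→Band G ($487M), Pulse→Band C ($965M), OrbitCom→Band A ($726M), total $2178M.
VCG payment = (others' best without Solara) − (others' welfare with Solara) = 2178 − 2009 = $169M.

Solara pays $169M.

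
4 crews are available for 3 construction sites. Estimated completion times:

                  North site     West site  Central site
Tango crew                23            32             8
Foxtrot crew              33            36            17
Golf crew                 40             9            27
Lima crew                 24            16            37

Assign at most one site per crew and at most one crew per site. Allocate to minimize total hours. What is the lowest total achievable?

Optimal: Lima crew→North site (24 hours), Golf crew→West site (9 hours), Tango crew→Central site (8 hours) — total 24+9+8 = 41 hours.
Row-greedy (each crew in turn takes its cheapest remaining site) gives 50 hours, worse by 9.
Next-best assignment: Tango crew→North site, Golf crew→West site, Foxtrot crew→Central site = 49 hours.
No other one-to-one assignment undercuts 41 hours.

Minimum total: 41 hours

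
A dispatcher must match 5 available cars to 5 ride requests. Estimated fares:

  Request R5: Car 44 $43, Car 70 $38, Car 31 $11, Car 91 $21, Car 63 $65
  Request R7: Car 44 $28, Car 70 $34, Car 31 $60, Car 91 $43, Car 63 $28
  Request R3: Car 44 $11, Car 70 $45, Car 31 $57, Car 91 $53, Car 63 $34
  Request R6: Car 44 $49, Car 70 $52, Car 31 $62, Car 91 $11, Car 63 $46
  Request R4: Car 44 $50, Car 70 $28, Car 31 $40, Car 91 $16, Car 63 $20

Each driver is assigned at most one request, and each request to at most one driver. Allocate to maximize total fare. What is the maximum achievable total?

Max total: $280

Optimal: Car 44→Request R4 ($50), Car 70→Request R6 ($52), Car 31→Request R7 ($60), Car 91→Request R3 ($53), Car 63→Request R5 ($65) — total 50+52+60+53+65 = $280.
Max-entry greedy (repeatedly take the single best remaining cell) gives $264, worse by 16.
Checked against all permutations: $280 is optimal.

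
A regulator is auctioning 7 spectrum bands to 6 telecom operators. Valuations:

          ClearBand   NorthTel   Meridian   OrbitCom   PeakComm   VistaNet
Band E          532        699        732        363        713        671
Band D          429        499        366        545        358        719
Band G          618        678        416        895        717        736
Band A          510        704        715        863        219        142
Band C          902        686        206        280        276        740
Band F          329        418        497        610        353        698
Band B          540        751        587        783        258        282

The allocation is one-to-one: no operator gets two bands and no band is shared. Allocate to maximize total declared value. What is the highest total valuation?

Max total: $4695M

Optimal: ClearBand→Band C ($902M), NorthTel→Band B ($751M), Meridian→Band A ($715M), OrbitCom→Band G ($895M), PeakComm→Band E ($713M), VistaNet→Band D ($719M) — total 902+751+715+895+713+719 = $4695M.
Column-greedy (each band in turn goes to its best remaining operator) gives $4305M, worse by 390.
Next-best assignment: ClearBand→Band C, NorthTel→Band B, Meridian→Band E, OrbitCom→Band A, PeakComm→Band G, VistaNet→Band D = $4684M.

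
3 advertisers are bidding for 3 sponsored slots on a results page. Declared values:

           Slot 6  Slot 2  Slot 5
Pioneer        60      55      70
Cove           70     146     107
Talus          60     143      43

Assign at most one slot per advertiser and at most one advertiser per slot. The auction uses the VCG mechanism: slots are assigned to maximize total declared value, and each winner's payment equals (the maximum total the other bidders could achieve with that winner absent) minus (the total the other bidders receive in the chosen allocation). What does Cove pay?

Efficient allocation: Pioneer→Slot 6 ($60), Cove→Slot 5 ($107), Talus→Slot 2 ($143); total welfare W = $310.
Cove receives Slot 5 at value $107, so the others get W − 107 = $203.
Without Cove: best allocation of the remaining 2 bidders over all 3 slots is Pioneer→Slot 5 ($70), Talus→Slot 2 ($143), total $213.
VCG payment = (others' best without Cove) − (others' welfare with Cove) = 213 − 203 = $10.

Cove pays $10.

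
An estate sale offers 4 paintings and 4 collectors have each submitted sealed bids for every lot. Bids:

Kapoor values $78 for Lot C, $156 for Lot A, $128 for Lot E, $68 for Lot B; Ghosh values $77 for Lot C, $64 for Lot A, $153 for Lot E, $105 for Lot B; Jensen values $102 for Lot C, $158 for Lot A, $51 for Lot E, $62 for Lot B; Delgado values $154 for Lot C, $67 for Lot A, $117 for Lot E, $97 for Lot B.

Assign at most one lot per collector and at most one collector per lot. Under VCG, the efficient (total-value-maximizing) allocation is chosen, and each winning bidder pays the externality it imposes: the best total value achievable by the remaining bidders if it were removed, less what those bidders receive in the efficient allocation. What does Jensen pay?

Efficient allocation: Kapoor→Lot E ($128), Ghosh→Lot B ($105), Jensen→Lot A ($158), Delgado→Lot C ($154); total welfare W = $545.
Jensen receives Lot A at value $158, so the others get W − 158 = $387.
Without Jensen: best allocation of the remaining 3 bidders over all 4 lots is Kapoor→Lot A ($156), Ghosh→Lot E ($153), Delgado→Lot C ($154), total $463.
VCG payment = (others' best without Jensen) − (others' welfare with Jensen) = 463 − 387 = $76.

Jensen pays $76.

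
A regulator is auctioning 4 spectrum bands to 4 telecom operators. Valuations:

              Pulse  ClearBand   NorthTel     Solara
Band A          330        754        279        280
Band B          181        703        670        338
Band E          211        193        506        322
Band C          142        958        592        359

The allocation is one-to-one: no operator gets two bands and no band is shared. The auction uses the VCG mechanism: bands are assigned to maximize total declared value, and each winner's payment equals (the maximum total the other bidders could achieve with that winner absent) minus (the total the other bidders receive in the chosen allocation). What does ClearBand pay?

ClearBand pays $37M.

Efficient allocation: Pulse→Band A ($330M), ClearBand→Band C ($958M), NorthTel→Band B ($670M), Solara→Band E ($322M); total welfare W = $2280M.
ClearBand receives Band C at value $958M, so the others get W − 958 = $1322M.
Without ClearBand: best allocation of the remaining 3 bidders over all 4 bands is Pulse→Band A ($330M), NorthTel→Band B ($670M), Solara→Band C ($359M), total $1359M.
VCG payment = (others' best without ClearBand) − (others' welfare with ClearBand) = 1359 − 1322 = $37M.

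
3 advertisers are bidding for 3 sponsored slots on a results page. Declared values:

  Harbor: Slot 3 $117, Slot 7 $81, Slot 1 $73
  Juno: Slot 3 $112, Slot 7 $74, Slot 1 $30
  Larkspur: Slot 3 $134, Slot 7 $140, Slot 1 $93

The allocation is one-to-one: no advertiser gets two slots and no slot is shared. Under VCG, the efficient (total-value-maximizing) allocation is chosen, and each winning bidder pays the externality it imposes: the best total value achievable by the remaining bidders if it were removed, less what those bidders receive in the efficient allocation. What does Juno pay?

Juno pays $44.

Efficient allocation: Harbor→Slot 1 ($73), Juno→Slot 3 ($112), Larkspur→Slot 7 ($140); total welfare W = $325.
Juno receives Slot 3 at value $112, so the others get W − 112 = $213.
Without Juno: best allocation of the remaining 2 bidders over all 3 slots is Harbor→Slot 3 ($117), Larkspur→Slot 7 ($140), total $257.
VCG payment = (others' best without Juno) − (others' welfare with Juno) = 257 − 213 = $44.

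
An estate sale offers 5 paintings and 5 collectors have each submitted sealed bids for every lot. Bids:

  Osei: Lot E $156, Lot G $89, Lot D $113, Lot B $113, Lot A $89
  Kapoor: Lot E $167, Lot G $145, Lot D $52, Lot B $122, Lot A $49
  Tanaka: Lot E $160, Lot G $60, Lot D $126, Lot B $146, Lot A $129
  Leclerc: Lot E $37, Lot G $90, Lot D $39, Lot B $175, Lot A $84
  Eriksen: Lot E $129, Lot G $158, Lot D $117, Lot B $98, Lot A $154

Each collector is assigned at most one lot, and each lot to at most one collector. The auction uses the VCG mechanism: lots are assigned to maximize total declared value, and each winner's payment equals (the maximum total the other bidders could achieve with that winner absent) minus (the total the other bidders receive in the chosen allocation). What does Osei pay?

Osei pays $34.

Efficient allocation: Osei→Lot E ($156), Kapoor→Lot G ($145), Tanaka→Lot D ($126), Leclerc→Lot B ($175), Eriksen→Lot A ($154); total welfare W = $756.
Osei receives Lot E at value $156, so the others get W − 156 = $600.
Without Osei: best allocation of the remaining 4 bidders over all 5 lots is Kapoor→Lot G ($145), Tanaka→Lot E ($160), Leclerc→Lot B ($175), Eriksen→Lot A ($154), total $634.
VCG payment = (others' best without Osei) − (others' welfare with Osei) = 634 − 600 = $34.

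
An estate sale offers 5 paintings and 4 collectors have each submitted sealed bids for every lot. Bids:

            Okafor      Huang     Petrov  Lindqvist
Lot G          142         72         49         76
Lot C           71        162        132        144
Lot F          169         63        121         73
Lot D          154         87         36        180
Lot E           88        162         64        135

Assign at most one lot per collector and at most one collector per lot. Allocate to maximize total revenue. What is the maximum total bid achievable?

Max total: $643

Treat this as an assignment problem: match each collector to one lot.
Optimal: Okafor→Lot F ($169), Huang→Lot E ($162), Petrov→Lot C ($132), Lindqvist→Lot D ($180) — total 169+162+132+180 = $643.
Max-entry greedy (repeatedly take the single best remaining cell) gives $575, worse by 68.
Next-best assignment: Okafor→Lot G, Huang→Lot E, Petrov→Lot C, Lindqvist→Lot D = $616.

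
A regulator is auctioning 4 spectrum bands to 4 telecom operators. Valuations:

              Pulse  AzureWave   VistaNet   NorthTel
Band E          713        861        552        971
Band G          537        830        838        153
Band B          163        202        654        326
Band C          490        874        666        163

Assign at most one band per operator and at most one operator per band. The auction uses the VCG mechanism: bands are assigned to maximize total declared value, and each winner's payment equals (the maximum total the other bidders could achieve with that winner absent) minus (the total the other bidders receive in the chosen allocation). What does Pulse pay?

Efficient allocation: Pulse→Band G ($537M), AzureWave→Band C ($874M), VistaNet→Band B ($654M), NorthTel→Band E ($971M); total welfare W = $3036M.
Pulse receives Band G at value $537M, so the others get W − 537 = $2499M.
Without Pulse: best allocation of the remaining 3 bidders over all 4 bands is AzureWave→Band C ($874M), VistaNet→Band G ($838M), NorthTel→Band E ($971M), total $2683M.
VCG payment = (others' best without Pulse) − (others' welfare with Pulse) = 2683 − 2499 = $184M.

Pulse pays $184M.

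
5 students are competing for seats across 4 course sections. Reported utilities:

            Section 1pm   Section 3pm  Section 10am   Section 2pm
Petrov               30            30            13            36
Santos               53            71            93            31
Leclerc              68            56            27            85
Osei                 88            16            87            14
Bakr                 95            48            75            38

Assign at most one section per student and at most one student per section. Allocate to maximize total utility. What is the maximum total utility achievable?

Max total: 338 points

Optimal: Bakr→Section 1pm (95 points), Santos→Section 3pm (71 points), Osei→Section 10am (87 points), Leclerc→Section 2pm (85 points) — total 95+71+87+85 = 338 points.
Max-entry greedy (repeatedly take the single best remaining cell) gives 303 points, worse by 35.
Next-best assignment: Osei→Section 1pm, Santos→Section 3pm, Bakr→Section 10am, Leclerc→Section 2pm = 319 points.
Swapping Osei↔Bakr (Osei→Section 1pm 88 points, Bakr→Section 10am 75 points) loses 19.
Checked against all permutations: 338 points is optimal.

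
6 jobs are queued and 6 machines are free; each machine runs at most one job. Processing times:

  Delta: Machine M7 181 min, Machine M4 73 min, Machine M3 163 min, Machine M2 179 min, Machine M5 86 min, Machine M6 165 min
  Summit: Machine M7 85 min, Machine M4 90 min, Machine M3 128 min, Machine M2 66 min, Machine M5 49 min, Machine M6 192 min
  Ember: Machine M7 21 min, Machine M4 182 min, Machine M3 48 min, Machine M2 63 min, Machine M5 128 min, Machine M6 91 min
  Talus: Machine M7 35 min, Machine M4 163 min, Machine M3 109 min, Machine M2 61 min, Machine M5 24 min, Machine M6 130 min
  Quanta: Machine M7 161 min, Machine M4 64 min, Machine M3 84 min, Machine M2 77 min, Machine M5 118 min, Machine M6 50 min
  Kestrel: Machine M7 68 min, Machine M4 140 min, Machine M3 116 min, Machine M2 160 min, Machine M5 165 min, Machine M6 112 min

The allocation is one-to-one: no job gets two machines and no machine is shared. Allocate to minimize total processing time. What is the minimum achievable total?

Min total: 329 min

This is a one-to-one assignment (minimum-cost bipartite matching).
Optimal: Delta→Machine M4 (73 min), Summit→Machine M2 (66 min), Ember→Machine M3 (48 min), Talus→Machine M5 (24 min), Quanta→Machine M6 (50 min), Kestrel→Machine M7 (68 min) — total 73+66+48+24+50+68 = 329 min.
Next-best assignment: Delta→Machine M4, Summit→Machine M5, Ember→Machine M3, Talus→Machine M2, Quanta→Machine M6, Kestrel→Machine M7 = 349 min.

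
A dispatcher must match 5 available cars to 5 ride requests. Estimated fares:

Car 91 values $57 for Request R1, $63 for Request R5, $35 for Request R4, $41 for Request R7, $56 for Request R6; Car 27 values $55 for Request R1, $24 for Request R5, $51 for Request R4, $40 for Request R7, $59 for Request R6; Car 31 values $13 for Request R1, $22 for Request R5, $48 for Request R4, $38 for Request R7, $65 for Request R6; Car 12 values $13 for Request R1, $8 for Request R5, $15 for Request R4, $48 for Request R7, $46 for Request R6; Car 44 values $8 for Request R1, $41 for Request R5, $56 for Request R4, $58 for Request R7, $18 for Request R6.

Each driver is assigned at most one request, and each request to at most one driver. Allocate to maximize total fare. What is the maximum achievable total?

Treat this as an assignment problem: match each driver to one request.
Optimal: Car 91→Request R5 ($63), Car 27→Request R1 ($55), Car 31→Request R6 ($65), Car 12→Request R7 ($48), Car 44→Request R4 ($56) — total 63+55+65+48+56 = $287.
Max-entry greedy (repeatedly take the single best remaining cell) gives $256, worse by 31.
Swapping Car 91↔Car 27 (Car 91→Request R1 $57, Car 27→Request R5 $24) loses 37.

Max total: $287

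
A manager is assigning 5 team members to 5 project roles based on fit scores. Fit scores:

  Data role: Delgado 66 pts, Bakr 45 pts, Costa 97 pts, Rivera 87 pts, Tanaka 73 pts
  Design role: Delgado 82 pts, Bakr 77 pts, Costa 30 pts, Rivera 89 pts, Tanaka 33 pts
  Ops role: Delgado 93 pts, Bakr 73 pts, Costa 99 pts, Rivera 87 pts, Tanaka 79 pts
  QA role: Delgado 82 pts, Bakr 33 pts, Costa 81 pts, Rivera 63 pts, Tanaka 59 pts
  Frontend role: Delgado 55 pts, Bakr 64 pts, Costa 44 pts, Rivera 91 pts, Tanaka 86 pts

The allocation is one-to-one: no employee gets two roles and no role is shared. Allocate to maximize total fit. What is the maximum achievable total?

Maximum total: 431 pts

Treat this as an assignment problem: match each employee to one role.
Optimal: Delgado→QA role (82 pts), Bakr→Design role (77 pts), Costa→Ops role (99 pts), Rivera→Data role (87 pts), Tanaka→Frontend role (86 pts) — total 82+77+99+87+86 = 431 pts.
Max-entry greedy (repeatedly take the single best remaining cell) gives 378 pts, worse by 53.
Next-best assignment: Delgado→QA role, Bakr→Design role, Costa→Data role, Rivera→Ops role, Tanaka→Frontend role = 429 pts.
Checked against all permutations: 431 pts is optimal.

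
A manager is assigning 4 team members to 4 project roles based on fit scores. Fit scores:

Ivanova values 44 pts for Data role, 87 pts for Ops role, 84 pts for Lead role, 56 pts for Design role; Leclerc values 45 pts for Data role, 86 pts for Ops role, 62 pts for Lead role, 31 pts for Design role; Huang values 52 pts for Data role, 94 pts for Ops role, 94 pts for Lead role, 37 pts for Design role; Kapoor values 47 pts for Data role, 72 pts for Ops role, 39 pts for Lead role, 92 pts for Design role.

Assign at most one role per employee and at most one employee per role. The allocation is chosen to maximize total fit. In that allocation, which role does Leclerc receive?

This is a one-to-one assignment (maximum-weight bipartite matching).
Optimal: Ivanova→Ops role (87 pts), Leclerc→Data role (45 pts), Huang→Lead role (94 pts), Kapoor→Design role (92 pts) — total 87+45+94+92 = 318 pts.
Column-greedy (each role in turn goes to its best remaining employee) gives 293 pts, worse by 25.
Next-best assignment: Ivanova→Data role, Leclerc→Ops role, Huang→Lead role, Kapoor→Design role = 316 pts.
Leclerc's own top role is Ops role (86 pts), but forcing Leclerc→Ops role and reassigning the rest optimally gives only 316 pts — worse by 2.

Leclerc receives Data role.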